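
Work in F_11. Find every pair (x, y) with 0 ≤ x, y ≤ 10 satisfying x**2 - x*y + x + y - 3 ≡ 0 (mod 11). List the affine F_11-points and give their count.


Affine F_11-points: {(0, 3), (2, 3), (3, 10), (4, 2), (5, 4), (6, 10), (7, 7), (8, 2), (9, 4), (10, 7)}; count = 10.

For each of the 121 pairs (x, y) ∈ F_11², evaluate f(x, y) mod 11. Record the zeros.
  x = 0: [0↦8, 1↦9, 2↦10, 3↦0, 4↦1, 5↦2, 6↦3, 7↦4, 8↦5, 9↦6, 10↦7]  zeros at y ∈ {3}
  x = 1: [0↦10, 1↦10, 2↦10, 3↦10, 4↦10, 5↦10, 6↦10, 7↦10, 8↦10, 9↦10, 10↦10]  zeros at y ∈ ∅
  x = 2: [0↦3, 1↦2, 2↦1, 3↦0, 4↦10, 5↦9, 6↦8, 7↦7, 8↦6, 9↦5, 10↦4]  zeros at y ∈ {3}
  x = 3: [0↦9, 1↦7, 2↦5, 3↦3, 4↦1, 5↦10, 6↦8, 7↦6, 8↦4, 9↦2, 10↦0]  zeros at y ∈ {10}
  x = 4: [0↦6, 1↦3, 2↦0, 3↦8, 4↦5, 5↦2, 6↦10, 7↦7, 8↦4, 9↦1, 10↦9]  zeros at y ∈ {2}
  x = 5: [0↦5, 1↦1, 2↦8, 3↦4, 4↦0, 5↦7, 6↦3, 7↦10, 8↦6, 9↦2, 10↦9]  zeros at y ∈ {4}
  x = 6: [0↦6, 1↦1, 2↦7, 3↦2, 4↦8, 5↦3, 6↦9, 7↦4, 8↦10, 9↦5, 10↦0]  zeros at y ∈ {10}
  x = 7: [0↦9, 1↦3, 2↦8, 3↦2, 4↦7, 5↦1, 6↦6, 7↦0, 8↦5, 9↦10, 10↦4]  zeros at y ∈ {7}
  x = 8: [0↦3, 1↦7, 2↦0, 3↦4, 4↦8, 5↦1, 6↦5, 7↦9, 8↦2, 9↦6, 10↦10]  zeros at y ∈ {2}
  x = 9: [0↦10, 1↦2, 2↦5, 3↦8, 4↦0, 5↦3, 6↦6, 7↦9, 8↦1, 9↦4, 10↦7]  zeros at y ∈ {4}
  x = 10: [0↦8, 1↦10, 2↦1, 3↦3, 4↦5, 5↦7, 6↦9, 7↦0, 8↦2, 9↦4, 10↦6]  zeros at y ∈ {7}
Collecting zeros: affine points = {(0, 3), (2, 3), (3, 10), (4, 2), (5, 4), (6, 10), (7, 7), (8, 2), (9, 4), (10, 7)}.
Total count |C(F_11)_aff| = 10.


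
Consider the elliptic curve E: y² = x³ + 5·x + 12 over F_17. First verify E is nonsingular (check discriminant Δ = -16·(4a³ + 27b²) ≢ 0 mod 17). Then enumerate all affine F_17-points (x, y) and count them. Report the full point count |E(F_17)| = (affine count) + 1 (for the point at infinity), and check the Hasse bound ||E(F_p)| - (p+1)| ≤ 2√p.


Affine points = {(1, 1), (1, 16), (2, 8), (2, 9), (5, 3), (5, 14), (7, 4), (7, 13), (9, 2), (9, 15), (10, 5), (10, 12), (11, 2), (11, 15), (12, 7), (12, 10), (13, 8), (13, 9), (14, 2), (14, 15)}; affine count = 20; |E(F_17)| = 21.

Discriminant check: Δ ∝ 4a³ + 27b² = 4·5³ + 27·12² = 4·125 + 27·144 ≡ 2 (mod 17). Nonzero ⇒ E is nonsingular.
For each x ∈ F_17, compute rhs = x³ + 5·x + 12 mod 17, then count y ∈ F_17 with y² ≡ rhs.
  x = 0: rhs = 12, matching y values: none (0 points).
  x = 1: rhs = 1, matching y values: 1, 16 (2 points).
  x = 2: rhs = 13, matching y values: 8, 9 (2 points).
  x = 3: rhs = 3, matching y values: none (0 points).
  x = 4: rhs = 11, matching y values: none (0 points).
  x = 5: rhs = 9, matching y values: 3, 14 (2 points).
  x = 6: rhs = 3, matching y values: none (0 points).
  x = 7: rhs = 16, matching y values: 4, 13 (2 points).
  x = 8: rhs = 3, matching y values: none (0 points).
  x = 9: rhs = 4, matching y values: 2, 15 (2 points).
  x = 10: rhs = 8, matching y values: 5, 12 (2 points).
  x = 11: rhs = 4, matching y values: 2, 15 (2 points).
  x = 12: rhs = 15, matching y values: 7, 10 (2 points).
  x = 13: rhs = 13, matching y values: 8, 9 (2 points).
  x = 14: rhs = 4, matching y values: 2, 15 (2 points).
  x = 15: rhs = 11, matching y values: none (0 points).
  x = 16: rhs = 6, matching y values: none (0 points).
Total affine count: 20.
Full point count |E(F_17)| = 20 + 1 = 21.
Hasse bound: |21 − (17+1)| = |3| = 3 ≤ 2√17 ≈ 8.2462 ✓.


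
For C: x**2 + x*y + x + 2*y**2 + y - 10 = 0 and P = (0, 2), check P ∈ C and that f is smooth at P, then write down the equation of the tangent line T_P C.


Tangent line at P: 3*x + 9*y - 18 = 0.

Step 1: f(0, 2) = 0, so P lies on C.
Step 2: partial derivatives
  f_x(x, y) = 2*x + y + 1, f_y(x, y) = x + 4*y + 1.
  f_x(P) = 3, f_y(P) = 9 (gradient nonzero, so P is smooth).
Step 3: tangent line at P: 3·(x − 0) + 9·(y − 2) = 0.
Expanding: 3*x + 9*y - 18 = 0.


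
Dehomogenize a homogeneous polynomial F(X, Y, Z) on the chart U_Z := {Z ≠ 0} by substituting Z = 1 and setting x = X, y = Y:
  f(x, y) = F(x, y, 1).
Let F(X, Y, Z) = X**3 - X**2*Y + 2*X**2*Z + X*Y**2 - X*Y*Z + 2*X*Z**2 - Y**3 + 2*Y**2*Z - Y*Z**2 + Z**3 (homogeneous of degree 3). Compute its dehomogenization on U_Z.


f(x, y) = x**3 - x**2*y + 2*x**2 + x*y**2 - x*y + 2*x - y**3 + 2*y**2 - y + 1

On U_Z we set Z = 1. Each monomial c·X^i·Y^j·Z^k in F becomes c·x^i·y^j·1^k = c·x^i·y^j.
Substituting Z = 1: F(X, Y, 1) = x**3 - x**2*y + 2*x**2 + x*y**2 - x*y + 2*x - y**3 + 2*y**2 - y + 1.
Note: deg(f) ≤ deg(F) = 3; strict inequality happens when F is divisible by Z (lost terms).


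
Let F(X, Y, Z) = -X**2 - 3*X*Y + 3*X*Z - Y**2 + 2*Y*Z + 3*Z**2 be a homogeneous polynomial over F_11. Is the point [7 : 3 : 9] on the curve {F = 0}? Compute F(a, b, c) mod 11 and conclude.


F(7,3,9) ≡ 2 (mod 11); P is NOT on the curve.

Evaluate F(7, 3, 9) term-by-term (mod 11).
  -X**2 ↦ -1·49·1·1 = -49
  -3*X*Y ↦ -3·7·3·1 = -63
  3*X*Z ↦ 3·7·1·9 = 189
  -Y**2 ↦ -1·1·9·1 = -9
  2*Y*Z ↦ 2·1·3·9 = 54
  3*Z**2 ↦ 3·1·1·81 = 243
Sum: F(7, 3, 9) = (-49) + (-63) + (189) + (-9) + (54) + (243) = 365.
Reducing mod 11: 365 ≡ 2 (mod 11).
Since F(a, b, c) ≡ 2 ≠ 0 (mod 11), P does NOT lie on the curve.


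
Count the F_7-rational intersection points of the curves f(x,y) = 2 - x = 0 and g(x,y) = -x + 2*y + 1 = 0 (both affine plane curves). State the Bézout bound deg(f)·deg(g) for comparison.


Common zeros: {(2, 4)}; count = 1; Bézout bound = 1.

deg(f) = 1, deg(g) = 1, so Bézout bound = 1.
Scan x ∈ F_7. For each x, list the y ∈ F_7 with f(x, y) ≡ 0 and those with g(x, y) ≡ 0 (mod 7); the common zeros in that column are the intersection.
  x = 0: f ≡ 0 at y ∈ ∅; g ≡ 0 at y ∈ {3}; common: ∅.
  x = 1: f ≡ 0 at y ∈ ∅; g ≡ 0 at y ∈ {0}; common: ∅.
  x = 2: f ≡ 0 at y ∈ {0, 1, 2, 3, 4, 5, 6}; g ≡ 0 at y ∈ {4}; common: {4}.
  x = 3: f ≡ 0 at y ∈ ∅; g ≡ 0 at y ∈ {1}; common: ∅.
  x = 4: f ≡ 0 at y ∈ ∅; g ≡ 0 at y ∈ {5}; common: ∅.
  x = 5: f ≡ 0 at y ∈ ∅; g ≡ 0 at y ∈ {2}; common: ∅.
  x = 6: f ≡ 0 at y ∈ ∅; g ≡ 0 at y ∈ {6}; common: ∅.
Collecting: common zeros = {(2, 4)}, so the count is 1.
Comparison with the Bézout bound: 1 ≤ 1 = deg(f)·deg(g), as expected for curves with no common component (the bound is attained).


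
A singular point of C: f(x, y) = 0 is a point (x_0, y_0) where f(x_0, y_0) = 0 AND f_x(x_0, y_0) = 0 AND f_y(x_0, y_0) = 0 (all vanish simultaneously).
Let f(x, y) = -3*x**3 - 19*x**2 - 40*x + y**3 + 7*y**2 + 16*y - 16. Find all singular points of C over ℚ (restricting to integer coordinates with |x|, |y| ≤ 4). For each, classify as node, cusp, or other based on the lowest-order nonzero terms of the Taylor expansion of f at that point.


Singular points: {(-2, -2)}; classification: node.

Compute partial derivatives:
  f_x = -9*x**2 - 38*x - 40.
  f_y = 3*y**2 + 14*y + 16.
Scan x_0 ∈ {−4, ..., 4}. For each x_0, f_y(x_0, y) is a polynomial in y; find its integer roots y ∈ {−4, ..., 4}, then test f_x and f at those candidates.
  x = -4: f_y(-4, y) = 3*y**2 + 14*y + 16; vanishes at y ∈ {-2}. (-4, -2): f_x = -32 ≠ 0.
  x = -3: f_y(-3, y) = 3*y**2 + 14*y + 16; vanishes at y ∈ {-2}. (-3, -2): f_x = -7 ≠ 0.
  x = -2: f_y(-2, y) = 3*y**2 + 14*y + 16; vanishes at y ∈ {-2}. (-2, -2): f_x = 0, f = 0 — SINGULAR.
  x = -1: f_y(-1, y) = 3*y**2 + 14*y + 16; vanishes at y ∈ {-2}. (-1, -2): f_x = -11 ≠ 0.
  x = 0: f_y(0, y) = 3*y**2 + 14*y + 16; vanishes at y ∈ {-2}. (0, -2): f_x = -40 ≠ 0.
  x = 1: f_y(1, y) = 3*y**2 + 14*y + 16; vanishes at y ∈ {-2}. (1, -2): f_x = -87 ≠ 0.
  x = 2: f_y(2, y) = 3*y**2 + 14*y + 16; vanishes at y ∈ {-2}. (2, -2): f_x = -152 ≠ 0.
  x = 3: f_y(3, y) = 3*y**2 + 14*y + 16; vanishes at y ∈ {-2}. (3, -2): f_x = -235 ≠ 0.
  x = 4: f_y(4, y) = 3*y**2 + 14*y + 16; vanishes at y ∈ {-2}. (4, -2): f_x = -336 ≠ 0.
Only singular point on the grid: (-2, -2).
Classify: substitute x = -2 + u, y = -2 + v and expand: f = -3*u**3 - u**2 + v**3 + v**2.
No constant or linear terms (consistent with a singular point). Quadratic part: -u**2 + v**2. Cubic part: -3*u**3 + v**3.
The quadratic part v**2 - u**2 = (v − u)(v + u) splits into two distinct linear factors, so there are two distinct tangent lines y − -2 = ±(x − -2) — this is a node (ordinary double point).
Classification: node.


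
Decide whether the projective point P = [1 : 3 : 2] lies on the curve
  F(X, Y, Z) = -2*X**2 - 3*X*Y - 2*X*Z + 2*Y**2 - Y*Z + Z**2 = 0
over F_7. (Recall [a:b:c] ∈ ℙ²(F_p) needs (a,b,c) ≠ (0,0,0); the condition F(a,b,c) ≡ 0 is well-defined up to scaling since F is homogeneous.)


F(1,3,2) ≡ 1 (mod 7); P is NOT on the curve.

Evaluate F(1, 3, 2) term-by-term (mod 7).
  -2*X**2 ↦ -2·1·1·1 = -2
  -3*X*Y ↦ -3·1·3·1 = -9
  -2*X*Z ↦ -2·1·1·2 = -4
  2*Y**2 ↦ 2·1·9·1 = 18
  -Y*Z ↦ -1·1·3·2 = -6
  Z**2 ↦ 1·1·1·4 = 4
Sum: F(1, 3, 2) = (-2) + (-9) + (-4) + (18) + (-6) + (4) = 1.
Reducing mod 7: 1 ≡ 1 (mod 7).
Since F(a, b, c) ≡ 1 ≠ 0 (mod 7), P does NOT lie on the curve.


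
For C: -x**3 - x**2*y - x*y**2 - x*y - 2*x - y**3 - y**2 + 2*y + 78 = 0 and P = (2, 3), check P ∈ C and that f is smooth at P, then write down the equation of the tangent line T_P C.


Tangent line at P: -38*x - 49*y + 223 = 0.

Step 1: f(2, 3) = 0, so P lies on C.
Step 2: partial derivatives
  f_x(x, y) = -3*x**2 - 2*x*y - y**2 - y - 2, f_y(x, y) = -x**2 - 2*x*y - x - 3*y**2 - 2*y + 2.
  f_x(P) = -38, f_y(P) = -49 (gradient nonzero, so P is smooth).
Step 3: tangent line at P: -38·(x − 2) + -49·(y − 3) = 0.
Expanding: -38*x - 49*y + 223 = 0.


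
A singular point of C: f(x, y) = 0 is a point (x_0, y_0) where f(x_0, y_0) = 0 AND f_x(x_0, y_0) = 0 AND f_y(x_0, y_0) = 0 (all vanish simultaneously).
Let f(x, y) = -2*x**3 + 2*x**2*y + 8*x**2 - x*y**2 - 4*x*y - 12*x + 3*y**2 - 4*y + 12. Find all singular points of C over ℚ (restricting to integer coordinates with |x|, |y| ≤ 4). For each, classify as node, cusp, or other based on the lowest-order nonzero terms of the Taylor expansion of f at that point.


Singular points: {(2, 2)}; classification: cusp.

Compute partial derivatives:
  f_x = -6*x**2 + 4*x*y + 16*x - y**2 - 4*y - 12.
  f_y = 2*x**2 - 2*x*y - 4*x + 6*y - 4.
Scan x_0 ∈ {−4, ..., 4}. For each x_0, f_y(x_0, y) is a polynomial in y; find its integer roots y ∈ {−4, ..., 4}, then test f_x and f at those candidates.
  x = -4: f_y(-4, y) = 14*y + 44; no integer root y with |y| ≤ 4.
  x = -3: f_y(-3, y) = 12*y + 26; no integer root y with |y| ≤ 4.
  x = -2: f_y(-2, y) = 10*y + 12; no integer root y with |y| ≤ 4.
  x = -1: f_y(-1, y) = 8*y + 2; no integer root y with |y| ≤ 4.
  x = 0: f_y(0, y) = 6*y - 4; no integer root y with |y| ≤ 4.
  x = 1: f_y(1, y) = 4*y - 6; no integer root y with |y| ≤ 4.
  x = 2: f_y(2, y) = 2*y - 4; vanishes at y ∈ {2}. (2, 2): f_x = 0, f = 0 — SINGULAR.
  x = 3: f_y(3, y) = 2; no integer root y with |y| ≤ 4.
  x = 4: f_y(4, y) = 12 - 2*y; no integer root y with |y| ≤ 4.
Only singular point on the grid: (2, 2).
Classify: substitute x = 2 + u, y = 2 + v and expand: f = -2*u**3 + 2*u**2*v - u*v**2 + v**2.
No constant or linear terms (consistent with a singular point). Quadratic part: v**2. Cubic part: -2*u**3 + 2*u**2*v - u*v**2.
The quadratic part v**2 is a perfect square, so there is a single (double) tangent line v = 0, i.e. y = 2. Restricting the cubic part to that line (v = 0) leaves -2*u**3 ≠ 0, so f is not divisible by v and the branch is v² ≈ 2*u**3 to lowest order — this is a cusp.
Classification: cusp.


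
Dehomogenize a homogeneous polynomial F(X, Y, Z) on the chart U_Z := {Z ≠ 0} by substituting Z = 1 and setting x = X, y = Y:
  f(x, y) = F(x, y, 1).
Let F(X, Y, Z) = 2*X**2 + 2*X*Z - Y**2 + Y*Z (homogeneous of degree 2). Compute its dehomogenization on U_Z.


f(x, y) = 2*x**2 + 2*x - y**2 + y

On U_Z we set Z = 1. Each monomial c·X^i·Y^j·Z^k in F becomes c·x^i·y^j·1^k = c·x^i·y^j.
Substituting Z = 1: F(X, Y, 1) = 2*x**2 + 2*x - y**2 + y.
Note: deg(f) ≤ deg(F) = 2; strict inequality happens when F is divisible by Z (lost terms).


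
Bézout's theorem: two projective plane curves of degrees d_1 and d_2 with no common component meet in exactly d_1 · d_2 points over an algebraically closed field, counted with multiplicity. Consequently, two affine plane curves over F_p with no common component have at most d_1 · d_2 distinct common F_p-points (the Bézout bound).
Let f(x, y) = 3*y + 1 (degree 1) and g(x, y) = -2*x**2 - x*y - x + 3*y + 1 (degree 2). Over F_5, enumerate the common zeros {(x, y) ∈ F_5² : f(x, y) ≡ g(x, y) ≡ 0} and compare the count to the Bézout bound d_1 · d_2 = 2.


Common zeros: {(0, 3), (3, 3)}; count = 2; Bézout bound = 2.

deg(f) = 1, deg(g) = 2, so Bézout bound = 2.
Scan x ∈ F_5. For each x, list the y ∈ F_5 with f(x, y) ≡ 0 and those with g(x, y) ≡ 0 (mod 5); the common zeros in that column are the intersection.
  x = 0: f ≡ 0 at y ∈ {3}; g ≡ 0 at y ∈ {3}; common: {3}.
  x = 1: f ≡ 0 at y ∈ {3}; g ≡ 0 at y ∈ {1}; common: ∅.
  x = 2: f ≡ 0 at y ∈ {3}; g ≡ 0 at y ∈ {4}; common: ∅.
  x = 3: f ≡ 0 at y ∈ {3}; g ≡ 0 at y ∈ {0, 1, 2, 3, 4}; common: {3}.
  x = 4: f ≡ 0 at y ∈ {3}; g ≡ 0 at y ∈ {0}; common: ∅.
Collecting: common zeros = {(0, 3), (3, 3)}, so the count is 2.
Comparison with the Bézout bound: 2 ≤ 2 = deg(f)·deg(g), as expected for curves with no common component (the bound is attained).


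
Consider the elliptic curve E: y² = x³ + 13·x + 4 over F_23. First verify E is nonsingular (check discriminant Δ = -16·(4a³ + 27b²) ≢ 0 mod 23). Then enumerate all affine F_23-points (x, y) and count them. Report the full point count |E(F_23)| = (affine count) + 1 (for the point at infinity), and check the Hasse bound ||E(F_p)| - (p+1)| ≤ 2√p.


Affine points = {(0, 2), (0, 21), (1, 8), (1, 15), (3, 1), (3, 22), (7, 1), (7, 22), (11, 11), (11, 12), (12, 5), (12, 18), (13, 1), (13, 22), (14, 3), (14, 20), (15, 3), (15, 20), (17, 3), (17, 20), (19, 7), (19, 16), (21, 4), (21, 19), (22, 6), (22, 17)}; affine count = 26; |E(F_23)| = 27.

Discriminant check: Δ ∝ 4a³ + 27b² = 4·13³ + 27·4² = 4·2197 + 27·16 ≡ 20 (mod 23). Nonzero ⇒ E is nonsingular.
For each x ∈ F_23, compute rhs = x³ + 13·x + 4 mod 23, then count y ∈ F_23 with y² ≡ rhs.
  x = 0: rhs = 4, matching y values: 2, 21 (2 points).
  x = 1: rhs = 18, matching y values: 8, 15 (2 points).
  x = 2: rhs = 15, matching y values: none (0 points).
  x = 3: rhs = 1, matching y values: 1, 22 (2 points).
  x = 4: rhs = 5, matching y values: none (0 points).
  x = 5: rhs = 10, matching y values: none (0 points).
  x = 6: rhs = 22, matching y values: none (0 points).
  x = 7: rhs = 1, matching y values: 1, 22 (2 points).
  x = 8: rhs = 22, matching y values: none (0 points).
  x = 9: rhs = 22, matching y values: none (0 points).
  x = 10: rhs = 7, matching y values: none (0 points).
  x = 11: rhs = 6, matching y values: 11, 12 (2 points).
  x = 12: rhs = 2, matching y values: 5, 18 (2 points).
  x = 13: rhs = 1, matching y values: 1, 22 (2 points).
  x = 14: rhs = 9, matching y values: 3, 20 (2 points).
  x = 15: rhs = 9, matching y values: 3, 20 (2 points).
  x = 16: rhs = 7, matching y values: none (0 points).
  x = 17: rhs = 9, matching y values: 3, 20 (2 points).
  x = 18: rhs = 21, matching y values: none (0 points).
  x = 19: rhs = 3, matching y values: 7, 16 (2 points).
  x = 20: rhs = 7, matching y values: none (0 points).
  x = 21: rhs = 16, matching y values: 4, 19 (2 points).
  x = 22: rhs = 13, matching y values: 6, 17 (2 points).
Total affine count: 26.
Full point count |E(F_23)| = 26 + 1 = 27.
Hasse bound: |27 − (23+1)| = |3| = 3 ≤ 2√23 ≈ 9.5917 ✓.


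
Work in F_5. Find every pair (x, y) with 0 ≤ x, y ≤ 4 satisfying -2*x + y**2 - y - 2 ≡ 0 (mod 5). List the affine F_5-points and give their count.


Affine F_5-points: {(0, 2), (0, 4), (2, 3), (4, 0), (4, 1)}; count = 5.

For each of the 25 pairs (x, y) ∈ F_5², evaluate f(x, y) mod 5. Record the zeros.
  x = 0: [0↦3, 1↦3, 2↦0, 3↦4, 4↦0]  zeros at y ∈ {2, 4}
  x = 1: [0↦1, 1↦1, 2↦3, 3↦2, 4↦3]  zeros at y ∈ ∅
  x = 2: [0↦4, 1↦4, 2↦1, 3↦0, 4↦1]  zeros at y ∈ {3}
  x = 3: [0↦2, 1↦2, 2↦4, 3↦3, 4↦4]  zeros at y ∈ ∅
  x = 4: [0↦0, 1↦0, 2↦2, 3↦1, 4↦2]  zeros at y ∈ {0, 1}
Collecting zeros: affine points = {(0, 2), (0, 4), (2, 3), (4, 0), (4, 1)}.
Total count |C(F_5)_aff| = 5.


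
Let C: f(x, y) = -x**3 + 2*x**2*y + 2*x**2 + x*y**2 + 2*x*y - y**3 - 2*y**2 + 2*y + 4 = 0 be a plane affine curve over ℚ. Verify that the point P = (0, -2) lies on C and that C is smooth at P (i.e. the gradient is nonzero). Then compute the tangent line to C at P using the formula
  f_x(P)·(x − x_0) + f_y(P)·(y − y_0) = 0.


Tangent line at P: -2*y - 4 = 0.

Step 1: f(0, -2) = 0, so P lies on C.
Step 2: partial derivatives
  f_x(x, y) = -3*x**2 + 4*x*y + 4*x + y**2 + 2*y, f_y(x, y) = 2*x**2 + 2*x*y + 2*x - 3*y**2 - 4*y + 2.
  f_x(P) = 0, f_y(P) = -2 (gradient nonzero, so P is smooth).
Step 3: tangent line at P: 0·(x − 0) + -2·(y − -2) = 0.
Expanding: -2*y - 4 = 0.


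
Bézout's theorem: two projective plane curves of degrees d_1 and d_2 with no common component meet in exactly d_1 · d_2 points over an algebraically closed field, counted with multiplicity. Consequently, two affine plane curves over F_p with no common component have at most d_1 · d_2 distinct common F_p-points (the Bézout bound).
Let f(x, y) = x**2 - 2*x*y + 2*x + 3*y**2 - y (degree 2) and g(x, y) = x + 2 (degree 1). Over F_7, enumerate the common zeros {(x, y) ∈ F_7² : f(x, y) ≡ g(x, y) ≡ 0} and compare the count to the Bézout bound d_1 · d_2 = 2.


Common zeros: {(5, 0), (5, 6)}; count = 2; Bézout bound = 2.

deg(f) = 2, deg(g) = 1, so Bézout bound = 2.
Scan x ∈ F_7. For each x, list the y ∈ F_7 with f(x, y) ≡ 0 and those with g(x, y) ≡ 0 (mod 7); the common zeros in that column are the intersection.
  x = 0: f ≡ 0 at y ∈ {0, 5}; g ≡ 0 at y ∈ ∅; common: ∅.
  x = 1: f ≡ 0 at y ∈ {3, 5}; g ≡ 0 at y ∈ ∅; common: ∅.
  x = 2: f ≡ 0 at y ∈ ∅; g ≡ 0 at y ∈ ∅; common: ∅.
  x = 3: f ≡ 0 at y ∈ {3, 4}; g ≡ 0 at y ∈ ∅; common: ∅.
  x = 4: f ≡ 0 at y ∈ ∅; g ≡ 0 at y ∈ ∅; common: ∅.
  x = 5: f ≡ 0 at y ∈ {0, 6}; g ≡ 0 at y ∈ {0, 1, 2, 3, 4, 5, 6}; common: {0, 6}.
  x = 6: f ≡ 0 at y ∈ ∅; g ≡ 0 at y ∈ ∅; common: ∅.
Collecting: common zeros = {(5, 0), (5, 6)}, so the count is 2.
Comparison with the Bézout bound: 2 ≤ 2 = deg(f)·deg(g), as expected for curves with no common component (the bound is attained).


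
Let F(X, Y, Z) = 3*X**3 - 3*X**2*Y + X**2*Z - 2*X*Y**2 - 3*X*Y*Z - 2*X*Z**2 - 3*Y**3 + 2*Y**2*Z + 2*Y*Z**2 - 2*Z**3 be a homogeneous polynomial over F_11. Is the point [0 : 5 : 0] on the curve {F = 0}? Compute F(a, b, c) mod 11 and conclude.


F(0,5,0) ≡ 10 (mod 11); P is NOT on the curve.

Evaluate F(0, 5, 0) term-by-term (mod 11).
  3*X**3 ↦ 3·0·1·1 = 0
  -3*X**2*Y ↦ -3·0·5·1 = 0
  X**2*Z ↦ 1·0·1·0 = 0
  -2*X*Y**2 ↦ -2·0·25·1 = 0
  -3*X*Y*Z ↦ -3·0·5·0 = 0
  -2*X*Z**2 ↦ -2·0·1·0 = 0
  -3*Y**3 ↦ -3·1·125·1 = -375
  2*Y**2*Z ↦ 2·1·25·0 = 0
  2*Y*Z**2 ↦ 2·1·5·0 = 0
  -2*Z**3 ↦ -2·1·1·0 = 0
Sum: F(0, 5, 0) = (0) + (0) + (0) + (0) + (0) + (0) + (-375) + (0) + (0) + (0) = -375.
Reducing mod 11: -375 ≡ 10 (mod 11).
Since F(a, b, c) ≡ 10 ≠ 0 (mod 11), P does NOT lie on the curve.


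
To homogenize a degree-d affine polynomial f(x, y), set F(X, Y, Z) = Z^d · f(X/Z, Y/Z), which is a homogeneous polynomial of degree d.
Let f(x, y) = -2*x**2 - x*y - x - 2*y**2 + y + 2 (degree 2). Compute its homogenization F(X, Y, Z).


F(X, Y, Z) = -2*X**2 - X*Y - X*Z - 2*Y**2 + Y*Z + 2*Z**2

deg(f) = 2.
Substitute x = X/Z, y = Y/Z into f, then multiply by Z^2.
  monomial -2·x^2·y^0 ↦ -2·X^2·Y^0·Z^0.
  monomial -1·x^1·y^1 ↦ -1·X^1·Y^1·Z^0.
  monomial -1·x^1·y^0 ↦ -1·X^1·Y^0·Z^1.
  monomial -2·x^0·y^2 ↦ -2·X^0·Y^2·Z^0.
  monomial 1·x^0·y^1 ↦ 1·X^0·Y^1·Z^1.
  monomial 2·x^0·y^0 ↦ 2·X^0·Y^0·Z^2.
Collecting: F(X, Y, Z) = -2*X**2 - X*Y - X*Z - 2*Y**2 + Y*Z + 2*Z**2.


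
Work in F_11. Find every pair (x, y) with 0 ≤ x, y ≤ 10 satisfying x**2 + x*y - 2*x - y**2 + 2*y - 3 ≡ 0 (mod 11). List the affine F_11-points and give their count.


Affine F_11-points: {(0, 4), (0, 9), (1, 6), (1, 8), (2, 1), (2, 3), (3, 0), (3, 5), (4, 8), (4, 9), (5, 2), (5, 5), (6, 2), (6, 6), (7, 10), (8, 3), (8, 7), (9, 4), (9, 7), (10, 0), (10, 1)}; count = 21.

For each of the 121 pairs (x, y) ∈ F_11², evaluate f(x, y) mod 11. Record the zeros.
  x = 0: [0↦8, 1↦9, 2↦8, 3↦5, 4↦0, 5↦4, 6↦6, 7↦6, 8↦4, 9↦0, 10↦5]  zeros at y ∈ {4, 9}
  x = 1: [0↦7, 1↦9, 2↦9, 3↦7, 4↦3, 5↦8, 6↦0, 7↦1, 8↦0, 9↦8, 10↦3]  zeros at y ∈ {6, 8}
  x = 2: [0↦8, 1↦0, 2↦1, 3↦0, 4↦8, 5↦3, 6↦7, 7↦9, 8↦9, 9↦7, 10↦3]  zeros at y ∈ {1, 3}
  x = 3: [0↦0, 1↦4, 2↦6, 3↦6, 4↦4, 5↦0, 6↦5, 7↦8, 8↦9, 9↦8, 10↦5]  zeros at y ∈ {0, 5}
  x = 4: [0↦5, 1↦10, 2↦2, 3↦3, 4↦2, 5↦10, 6↦5, 7↦9, 8↦0, 9↦0, 10↦9]  zeros at y ∈ {8, 9}
  x = 5: [0↦1, 1↦7, 2↦0, 3↦2, 4↦2, 5↦0, 6↦7, 7↦1, 8↦4, 9↦5, 10↦4]  zeros at y ∈ {2, 5}
  x = 6: [0↦10, 1↦6, 2↦0, 3↦3, 4↦4, 5↦3, 6↦0, 7↦6, 8↦10, 9↦1, 10↦1]  zeros at y ∈ {2, 6}
  x = 7: [0↦10, 1↦7, 2↦2, 3↦6, 4↦8, 5↦8, 6↦6, 7↦2, 8↦7, 9↦10, 10↦0]  zeros at y ∈ {10}
  x = 8: [0↦1, 1↦10, 2↦6, 3↦0, 4↦3, 5↦4, 6↦3, 7↦0, 8↦6, 9↦10, 10↦1]  zeros at y ∈ {3, 7}
  x = 9: [0↦5, 1↦4, 2↦1, 3↦7, 4↦0, 5↦2, 6↦2, 7↦0, 8↦7, 9↦1, 10↦4]  zeros at y ∈ {4, 7}
  x = 10: [0↦0, 1↦0, 2↦9, 3↦5, 4↦10, 5↦2, 6↦3, 7↦2, 8↦10, 9↦5, 10↦9]  zeros at y ∈ {0, 1}
Collecting zeros: affine points = {(0, 4), (0, 9), (1, 6), (1, 8), (2, 1), (2, 3), (3, 0), (3, 5), (4, 8), (4, 9), (5, 2), (5, 5), (6, 2), (6, 6), (7, 10), (8, 3), (8, 7), (9, 4), (9, 7), (10, 0), (10, 1)}.
Total count |C(F_11)_aff| = 21.


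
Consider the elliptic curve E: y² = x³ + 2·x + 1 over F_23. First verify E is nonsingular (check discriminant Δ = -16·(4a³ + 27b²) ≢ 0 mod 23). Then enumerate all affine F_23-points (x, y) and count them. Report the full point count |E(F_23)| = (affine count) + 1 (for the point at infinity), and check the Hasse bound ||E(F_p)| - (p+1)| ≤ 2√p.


Affine points = {(0, 1), (0, 22), (1, 2), (1, 21), (2, 6), (2, 17), (4, 2), (4, 21), (7, 6), (7, 17), (8, 0), (9, 9), (9, 14), (10, 3), (10, 20), (13, 4), (13, 19), (14, 6), (14, 17), (15, 5), (15, 18), (16, 9), (16, 14), (17, 7), (17, 16), (18, 2), (18, 21), (21, 9), (21, 14)}; affine count = 29; |E(F_23)| = 30.

Discriminant check: Δ ∝ 4a³ + 27b² = 4·2³ + 27·1² = 4·8 + 27·1 ≡ 13 (mod 23). Nonzero ⇒ E is nonsingular.
For each x ∈ F_23, compute rhs = x³ + 2·x + 1 mod 23, then count y ∈ F_23 with y² ≡ rhs.
  x = 0: rhs = 1, matching y values: 1, 22 (2 points).
  x = 1: rhs = 4, matching y values: 2, 21 (2 points).
  x = 2: rhs = 13, matching y values: 6, 17 (2 points).
  x = 3: rhs = 11, matching y values: none (0 points).
  x = 4: rhs = 4, matching y values: 2, 21 (2 points).
  x = 5: rhs = 21, matching y values: none (0 points).
  x = 6: rhs = 22, matching y values: none (0 points).
  x = 7: rhs = 13, matching y values: 6, 17 (2 points).
  x = 8: rhs = 0, matching y values: 0 (1 points).
  x = 9: rhs = 12, matching y values: 9, 14 (2 points).
  x = 10: rhs = 9, matching y values: 3, 20 (2 points).
  x = 11: rhs = 20, matching y values: none (0 points).
  x = 12: rhs = 5, matching y values: none (0 points).
  x = 13: rhs = 16, matching y values: 4, 19 (2 points).
  x = 14: rhs = 13, matching y values: 6, 17 (2 points).
  x = 15: rhs = 2, matching y values: 5, 18 (2 points).
  x = 16: rhs = 12, matching y values: 9, 14 (2 points).
  x = 17: rhs = 3, matching y values: 7, 16 (2 points).
  x = 18: rhs = 4, matching y values: 2, 21 (2 points).
  x = 19: rhs = 21, matching y values: none (0 points).
  x = 20: rhs = 14, matching y values: none (0 points).
  x = 21: rhs = 12, matching y values: 9, 14 (2 points).
  x = 22: rhs = 21, matching y values: none (0 points).
Total affine count: 29.
Full point count |E(F_23)| = 29 + 1 = 30.
Hasse bound: |30 − (23+1)| = |6| = 6 ≤ 2√23 ≈ 9.5917 ✓.


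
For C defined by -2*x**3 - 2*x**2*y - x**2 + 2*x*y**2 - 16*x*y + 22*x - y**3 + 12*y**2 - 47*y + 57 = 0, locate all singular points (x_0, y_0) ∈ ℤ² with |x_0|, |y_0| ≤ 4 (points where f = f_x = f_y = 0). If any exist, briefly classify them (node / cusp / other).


Singular points: {(-1, 3)}; classification: node.

Compute partial derivatives:
  f_x = -6*x**2 - 4*x*y - 2*x + 2*y**2 - 16*y + 22.
  f_y = -2*x**2 + 4*x*y - 16*x - 3*y**2 + 24*y - 47.
Scan x_0 ∈ {−4, ..., 4}. For each x_0, f_y(x_0, y) is a polynomial in y; find its integer roots y ∈ {−4, ..., 4}, then test f_x and f at those candidates.
  x = -4: f_y(-4, y) = -3*y**2 + 8*y - 15; no integer root y with |y| ≤ 4.
  x = -3: f_y(-3, y) = -3*y**2 + 12*y - 17; no integer root y with |y| ≤ 4.
  x = -2: f_y(-2, y) = -3*y**2 + 16*y - 23; no integer root y with |y| ≤ 4.
  x = -1: f_y(-1, y) = -3*y**2 + 20*y - 33; vanishes at y ∈ {3}. (-1, 3): f_x = 0, f = 0 — SINGULAR.
  x = 0: f_y(0, y) = -3*y**2 + 24*y - 47; no integer root y with |y| ≤ 4.
  x = 1: f_y(1, y) = -3*y**2 + 28*y - 65; no integer root y with |y| ≤ 4.
  x = 2: f_y(2, y) = -3*y**2 + 32*y - 87; no integer root y with |y| ≤ 4.
  x = 3: f_y(3, y) = -3*y**2 + 36*y - 113; no integer root y with |y| ≤ 4.
  x = 4: f_y(4, y) = -3*y**2 + 40*y - 143; no integer root y with |y| ≤ 4.
Only singular point on the grid: (-1, 3).
Classify: substitute x = -1 + u, y = 3 + v and expand: f = -2*u**3 - 2*u**2*v - u**2 + 2*u*v**2 - v**3 + v**2.
No constant or linear terms (consistent with a singular point). Quadratic part: -u**2 + v**2. Cubic part: -2*u**3 - 2*u**2*v + 2*u*v**2 - v**3.
The quadratic part v**2 - u**2 = (v − u)(v + u) splits into two distinct linear factors, so there are two distinct tangent lines y − 3 = ±(x − -1) — this is a node (ordinary double point).
Classification: node.


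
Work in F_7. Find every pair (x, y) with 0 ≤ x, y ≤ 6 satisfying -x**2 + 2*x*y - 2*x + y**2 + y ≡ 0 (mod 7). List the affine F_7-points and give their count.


Affine F_7-points: {(0, 0), (0, 6), (1, 2), (2, 4), (2, 5), (3, 1), (3, 6), (4, 1), (4, 4), (5, 0), (5, 3), (6, 3), (6, 5)}; count = 13.

For each of the 49 pairs (x, y) ∈ F_7², evaluate f(x, y) mod 7. Record the zeros.
  x = 0: [0↦0, 1↦2, 2↦6, 3↦5, 4↦6, 5↦2, 6↦0]  zeros at y ∈ {0, 6}
  x = 1: [0↦4, 1↦1, 2↦0, 3↦1, 4↦4, 5↦2, 6↦2]  zeros at y ∈ {2}
  x = 2: [0↦6, 1↦5, 2↦6, 3↦2, 4↦0, 5↦0, 6↦2]  zeros at y ∈ {4, 5}
  x = 3: [0↦6, 1↦0, 2↦3, 3↦1, 4↦1, 5↦3, 6↦0]  zeros at y ∈ {1, 6}
  x = 4: [0↦4, 1↦0, 2↦5, 3↦5, 4↦0, 5↦4, 6↦3]  zeros at y ∈ {1, 4}
  x = 5: [0↦0, 1↦5, 2↦5, 3↦0, 4↦4, 5↦3, 6↦4]  zeros at y ∈ {0, 3}
  x = 6: [0↦1, 1↦1, 2↦3, 3↦0, 4↦6, 5↦0, 6↦3]  zeros at y ∈ {3, 5}
Collecting zeros: affine points = {(0, 0), (0, 6), (1, 2), (2, 4), (2, 5), (3, 1), (3, 6), (4, 1), (4, 4), (5, 0), (5, 3), (6, 3), (6, 5)}.
Total count |C(F_7)_aff| = 13.


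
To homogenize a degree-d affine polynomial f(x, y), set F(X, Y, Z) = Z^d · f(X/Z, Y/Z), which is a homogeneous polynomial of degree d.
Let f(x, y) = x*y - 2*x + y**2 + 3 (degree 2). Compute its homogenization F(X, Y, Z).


F(X, Y, Z) = X*Y - 2*X*Z + Y**2 + 3*Z**2

deg(f) = 2.
Substitute x = X/Z, y = Y/Z into f, then multiply by Z^2.
  monomial 1·x^1·y^1 ↦ 1·X^1·Y^1·Z^0.
  monomial -2·x^1·y^0 ↦ -2·X^1·Y^0·Z^1.
  monomial 1·x^0·y^2 ↦ 1·X^0·Y^2·Z^0.
  monomial 3·x^0·y^0 ↦ 3·X^0·Y^0·Z^2.
Collecting: F(X, Y, Z) = X*Y - 2*X*Z + Y**2 + 3*Z**2.


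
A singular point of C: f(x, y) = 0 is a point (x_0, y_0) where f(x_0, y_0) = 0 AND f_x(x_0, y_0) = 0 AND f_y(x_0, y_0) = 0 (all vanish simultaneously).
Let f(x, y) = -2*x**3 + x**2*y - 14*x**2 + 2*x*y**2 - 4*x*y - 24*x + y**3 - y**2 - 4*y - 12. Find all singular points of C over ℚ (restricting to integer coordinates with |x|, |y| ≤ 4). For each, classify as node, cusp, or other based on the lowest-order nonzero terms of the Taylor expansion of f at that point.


Singular points: {(-2, 2)}; classification: cusp.

Compute partial derivatives:
  f_x = -6*x**2 + 2*x*y - 28*x + 2*y**2 - 4*y - 24.
  f_y = x**2 + 4*x*y - 4*x + 3*y**2 - 2*y - 4.
Scan x_0 ∈ {−4, ..., 4}. For each x_0, f_y(x_0, y) is a polynomial in y; find its integer roots y ∈ {−4, ..., 4}, then test f_x and f at those candidates.
  x = -4: f_y(-4, y) = 3*y**2 - 18*y + 28; no integer root y with |y| ≤ 4.
  x = -3: f_y(-3, y) = 3*y**2 - 14*y + 17; no integer root y with |y| ≤ 4.
  x = -2: f_y(-2, y) = 3*y**2 - 10*y + 8; vanishes at y ∈ {2}. (-2, 2): f_x = 0, f = 0 — SINGULAR.
  x = -1: f_y(-1, y) = 3*y**2 - 6*y + 1; no integer root y with |y| ≤ 4.
  x = 0: f_y(0, y) = 3*y**2 - 2*y - 4; no integer root y with |y| ≤ 4.
  x = 1: f_y(1, y) = 3*y**2 + 2*y - 7; no integer root y with |y| ≤ 4.
  x = 2: f_y(2, y) = 3*y**2 + 6*y - 8; no integer root y with |y| ≤ 4.
  x = 3: f_y(3, y) = 3*y**2 + 10*y - 7; no integer root y with |y| ≤ 4.
  x = 4: f_y(4, y) = 3*y**2 + 14*y - 4; no integer root y with |y| ≤ 4.
Only singular point on the grid: (-2, 2).
Classify: substitute x = -2 + u, y = 2 + v and expand: f = -2*u**3 + u**2*v + 2*u*v**2 + v**3 + v**2.
No constant or linear terms (consistent with a singular point). Quadratic part: v**2. Cubic part: -2*u**3 + u**2*v + 2*u*v**2 + v**3.
The quadratic part v**2 is a perfect square, so there is a single (double) tangent line v = 0, i.e. y = 2. Restricting the cubic part to that line (v = 0) leaves -2*u**3 ≠ 0, so f is not divisible by v and the branch is v² ≈ 2*u**3 to lowest order — this is a cusp.
Classification: cusp.


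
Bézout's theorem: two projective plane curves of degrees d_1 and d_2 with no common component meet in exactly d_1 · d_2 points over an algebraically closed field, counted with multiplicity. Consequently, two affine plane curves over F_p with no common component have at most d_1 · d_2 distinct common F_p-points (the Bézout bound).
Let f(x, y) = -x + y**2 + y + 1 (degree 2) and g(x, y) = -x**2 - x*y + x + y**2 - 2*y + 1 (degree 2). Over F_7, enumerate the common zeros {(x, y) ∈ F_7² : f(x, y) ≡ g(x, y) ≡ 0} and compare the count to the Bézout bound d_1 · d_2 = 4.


Common zeros: ∅; count = 0; Bézout bound = 4.

deg(f) = 2, deg(g) = 2, so Bézout bound = 4.
Scan x ∈ F_7. For each x, list the y ∈ F_7 with f(x, y) ≡ 0 and those with g(x, y) ≡ 0 (mod 7); the common zeros in that column are the intersection.
  x = 0: f ≡ 0 at y ∈ {2, 4}; g ≡ 0 at y ∈ {1}; common: ∅.
  x = 1: f ≡ 0 at y ∈ {0, 6}; g ≡ 0 at y ∈ ∅; common: ∅.
  x = 2: f ≡ 0 at y ∈ ∅; g ≡ 0 at y ∈ ∅; common: ∅.
  x = 3: f ≡ 0 at y ∈ {1, 5}; g ≡ 0 at y ∈ ∅; common: ∅.
  x = 4: f ≡ 0 at y ∈ ∅; g ≡ 0 at y ∈ ∅; common: ∅.
  x = 5: f ≡ 0 at y ∈ ∅; g ≡ 0 at y ∈ ∅; common: ∅.
  x = 6: f ≡ 0 at y ∈ {3}; g ≡ 0 at y ∈ ∅; common: ∅.
Collecting: common zeros = ∅, so the count is 0.
Comparison with the Bézout bound: 0 ≤ 4 = deg(f)·deg(g), as expected for curves with no common component (the affine F_7-count falls short of the bound because intersections may lie at infinity, over extension fields, or carry multiplicity).


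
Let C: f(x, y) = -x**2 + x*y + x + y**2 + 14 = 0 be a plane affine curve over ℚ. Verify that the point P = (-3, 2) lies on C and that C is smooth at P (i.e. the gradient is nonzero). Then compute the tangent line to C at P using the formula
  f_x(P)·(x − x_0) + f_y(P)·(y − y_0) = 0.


Tangent line at P: 9*x + y + 25 = 0.

Step 1: f(-3, 2) = 0, so P lies on C.
Step 2: partial derivatives
  f_x(x, y) = -2*x + y + 1, f_y(x, y) = x + 2*y.
  f_x(P) = 9, f_y(P) = 1 (gradient nonzero, so P is smooth).
Step 3: tangent line at P: 9·(x − -3) + 1·(y − 2) = 0.
Expanding: 9*x + y + 25 = 0.


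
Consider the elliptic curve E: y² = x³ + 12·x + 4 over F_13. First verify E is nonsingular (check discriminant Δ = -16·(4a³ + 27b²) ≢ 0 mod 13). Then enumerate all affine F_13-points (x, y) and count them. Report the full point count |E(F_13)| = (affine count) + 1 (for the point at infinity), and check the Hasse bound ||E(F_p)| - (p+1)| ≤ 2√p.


Affine points = {(0, 2), (0, 11), (1, 2), (1, 11), (2, 6), (2, 7), (4, 5), (4, 8), (8, 1), (8, 12), (9, 3), (9, 10), (12, 2), (12, 11)}; affine count = 14; |E(F_13)| = 15.

Discriminant check: Δ ∝ 4a³ + 27b² = 4·12³ + 27·4² = 4·1728 + 27·16 ≡ 12 (mod 13). Nonzero ⇒ E is nonsingular.
For each x ∈ F_13, compute rhs = x³ + 12·x + 4 mod 13, then count y ∈ F_13 with y² ≡ rhs.
  x = 0: rhs = 4, matching y values: 2, 11 (2 points).
  x = 1: rhs = 4, matching y values: 2, 11 (2 points).
  x = 2: rhs = 10, matching y values: 6, 7 (2 points).
  x = 3: rhs = 2, matching y values: none (0 points).
  x = 4: rhs = 12, matching y values: 5, 8 (2 points).
  x = 5: rhs = 7, matching y values: none (0 points).
  x = 6: rhs = 6, matching y values: none (0 points).
  x = 7: rhs = 2, matching y values: none (0 points).
  x = 8: rhs = 1, matching y values: 1, 12 (2 points).
  x = 9: rhs = 9, matching y values: 3, 10 (2 points).
  x = 10: rhs = 6, matching y values: none (0 points).
  x = 11: rhs = 11, matching y values: none (0 points).
  x = 12: rhs = 4, matching y values: 2, 11 (2 points).
Total affine count: 14.
Full point count |E(F_13)| = 14 + 1 = 15.
Hasse bound: |15 − (13+1)| = |1| = 1 ≤ 2√13 ≈ 7.2111 ✓.


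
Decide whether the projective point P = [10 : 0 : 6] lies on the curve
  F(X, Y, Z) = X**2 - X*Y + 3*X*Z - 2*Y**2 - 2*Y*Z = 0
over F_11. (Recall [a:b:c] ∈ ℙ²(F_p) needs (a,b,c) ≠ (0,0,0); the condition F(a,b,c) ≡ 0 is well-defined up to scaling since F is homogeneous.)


F(10,0,6) ≡ 5 (mod 11); P is NOT on the curve.

Evaluate F(10, 0, 6) term-by-term (mod 11).
  X**2 ↦ 1·100·1·1 = 100
  -X*Y ↦ -1·10·0·1 = 0
  3*X*Z ↦ 3·10·1·6 = 180
  -2*Y**2 ↦ -2·1·0·1 = 0
  -2*Y*Z ↦ -2·1·0·6 = 0
Sum: F(10, 0, 6) = (100) + (0) + (180) + (0) + (0) = 280.
Reducing mod 11: 280 ≡ 5 (mod 11).
Since F(a, b, c) ≡ 5 ≠ 0 (mod 11), P does NOT lie on the curve.


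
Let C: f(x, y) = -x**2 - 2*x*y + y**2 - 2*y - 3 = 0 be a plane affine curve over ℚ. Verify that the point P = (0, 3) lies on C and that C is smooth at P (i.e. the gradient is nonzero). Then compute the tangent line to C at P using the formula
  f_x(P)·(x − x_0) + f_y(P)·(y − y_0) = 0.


Tangent line at P: -6*x + 4*y - 12 = 0.

Step 1: f(0, 3) = 0, so P lies on C.
Step 2: partial derivatives
  f_x(x, y) = -2*x - 2*y, f_y(x, y) = -2*x + 2*y - 2.
  f_x(P) = -6, f_y(P) = 4 (gradient nonzero, so P is smooth).
Step 3: tangent line at P: -6·(x − 0) + 4·(y − 3) = 0.
Expanding: -6*x + 4*y - 12 = 0.


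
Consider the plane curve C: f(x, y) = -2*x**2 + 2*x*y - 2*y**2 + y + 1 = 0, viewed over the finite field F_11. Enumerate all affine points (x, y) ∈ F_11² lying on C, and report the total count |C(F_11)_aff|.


Affine F_11-points: {(0, 1), (0, 5), (1, 1), (1, 6), (3, 2), (3, 7), (4, 3), (4, 7), (5, 5), (5, 6), (10, 2), (10, 3)}; count = 12.

For each of the 121 pairs (x, y) ∈ F_11², evaluate f(x, y) mod 11. Record the zeros.
  x = 0: [0↦1, 1↦0, 2↦6, 3↦8, 4↦6, 5↦0, 6↦1, 7↦9, 8↦2, 9↦2, 10↦9]  zeros at y ∈ {1, 5}
  x = 1: [0↦10, 1↦0, 2↦8, 3↦1, 4↦1, 5↦8, 6↦0, 7↦10, 8↦5, 9↦7, 10↦5]  zeros at y ∈ {1, 6}
  x = 2: [0↦4, 1↦7, 2↦6, 3↦1, 4↦3, 5↦1, 6↦6, 7↦7, 8↦4, 9↦8, 10↦8]  zeros at y ∈ ∅
  x = 3: [0↦5, 1↦10, 2↦0, 3↦8, 4↦1, 5↦1, 6↦8, 7↦0, 8↦10, 9↦5, 10↦7]  zeros at y ∈ {2, 7}
  x = 4: [0↦2, 1↦9, 2↦1, 3↦0, 4↦6, 5↦8, 6↦6, 7↦0, 8↦1, 9↦9, 10↦2]  zeros at y ∈ {3, 7}
  x = 5: [0↦6, 1↦4, 2↦9, 3↦10, 4↦7, 5↦0, 6↦0, 7↦7, 8↦10, 9↦9, 10↦4]  zeros at y ∈ {5, 6}
  x = 6: [0↦6, 1↦6, 2↦2, 3↦5, 4↦4, 5↦10, 6↦1, 7↦10, 8↦4, 9↦5, 10↦2]  zeros at y ∈ ∅
  x = 7: [0↦2, 1↦4, 2↦2, 3↦7, 4↦8, 5↦5, 6↦9, 7↦9, 8↦5, 9↦8, 10↦7]  zeros at y ∈ ∅
  x = 8: [0↦5, 1↦9, 2↦9, 3↦5, 4↦8, 5↦7, 6↦2, 7↦4, 8↦2, 9↦7, 10↦8]  zeros at y ∈ ∅
  x = 9: [0↦4, 1↦10, 2↦1, 3↦10, 4↦4, 5↦5, 6↦2, 7↦6, 8↦6, 9↦2, 10↦5]  zeros at y ∈ ∅
  x = 10: [0↦10, 1↦7, 2↦0, 3↦0, 4↦7, 5↦10, 6↦9, 7↦4, 8↦6, 9↦4, 10↦9]  zeros at y ∈ {2, 3}
Collecting zeros: affine points = {(0, 1), (0, 5), (1, 1), (1, 6), (3, 2), (3, 7), (4, 3), (4, 7), (5, 5), (5, 6), (10, 2), (10, 3)}.
Total count |C(F_11)_aff| = 12.


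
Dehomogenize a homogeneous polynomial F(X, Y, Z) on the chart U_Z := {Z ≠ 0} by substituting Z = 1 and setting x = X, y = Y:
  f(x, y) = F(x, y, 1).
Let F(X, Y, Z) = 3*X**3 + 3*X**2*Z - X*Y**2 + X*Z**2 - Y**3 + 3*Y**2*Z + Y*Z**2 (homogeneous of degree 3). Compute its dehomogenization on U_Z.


f(x, y) = 3*x**3 + 3*x**2 - x*y**2 + x - y**3 + 3*y**2 + y

On U_Z we set Z = 1. Each monomial c·X^i·Y^j·Z^k in F becomes c·x^i·y^j·1^k = c·x^i·y^j.
Substituting Z = 1: F(X, Y, 1) = 3*x**3 + 3*x**2 - x*y**2 + x - y**3 + 3*y**2 + y.
Note: deg(f) ≤ deg(F) = 3; strict inequality happens when F is divisible by Z (lost terms).


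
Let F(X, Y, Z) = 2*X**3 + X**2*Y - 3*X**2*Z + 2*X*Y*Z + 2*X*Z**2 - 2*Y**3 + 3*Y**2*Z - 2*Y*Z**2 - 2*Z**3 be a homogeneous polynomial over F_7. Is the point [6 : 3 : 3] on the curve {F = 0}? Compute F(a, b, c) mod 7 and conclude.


F(6,3,3) ≡ 1 (mod 7); P is NOT on the curve.

Evaluate F(6, 3, 3) term-by-term (mod 7).
  2*X**3 ↦ 2·216·1·1 = 432
  X**2*Y ↦ 1·36·3·1 = 108
  -3*X**2*Z ↦ -3·36·1·3 = -324
  2*X*Y*Z ↦ 2·6·3·3 = 108
  2*X*Z**2 ↦ 2·6·1·9 = 108
  -2*Y**3 ↦ -2·1·27·1 = -54
  3*Y**2*Z ↦ 3·1·9·3 = 81
  -2*Y*Z**2 ↦ -2·1·3·9 = -54
  -2*Z**3 ↦ -2·1·1·27 = -54
Sum: F(6, 3, 3) = (432) + (108) + (-324) + (108) + (108) + (-54) + (81) + (-54) + (-54) = 351.
Reducing mod 7: 351 ≡ 1 (mod 7).
Since F(a, b, c) ≡ 1 ≠ 0 (mod 7), P does NOT lie on the curve.


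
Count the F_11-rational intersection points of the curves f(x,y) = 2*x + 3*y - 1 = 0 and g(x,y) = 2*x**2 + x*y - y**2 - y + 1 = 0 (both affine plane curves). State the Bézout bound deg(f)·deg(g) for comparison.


Common zeros: {(9, 9), (10, 1)}; count = 2; Bézout bound = 2.

deg(f) = 1, deg(g) = 2, so Bézout bound = 2.
Scan x ∈ F_11. For each x, list the y ∈ F_11 with f(x, y) ≡ 0 and those with g(x, y) ≡ 0 (mod 11); the common zeros in that column are the intersection.
  x = 0: f ≡ 0 at y ∈ {4}; g ≡ 0 at y ∈ {3, 7}; common: ∅.
  x = 1: f ≡ 0 at y ∈ {7}; g ≡ 0 at y ∈ {5, 6}; common: ∅.
  x = 2: f ≡ 0 at y ∈ {10}; g ≡ 0 at y ∈ {5, 7}; common: ∅.
  x = 3: f ≡ 0 at y ∈ {2}; g ≡ 0 at y ∈ {4, 9}; common: ∅.
  x = 4: f ≡ 0 at y ∈ {5}; g ≡ 0 at y ∈ {0, 3}; common: ∅.
  x = 5: f ≡ 0 at y ∈ {8}; g ≡ 0 at y ∈ {2}; common: ∅.
  x = 6: f ≡ 0 at y ∈ {0}; g ≡ 0 at y ∈ {1, 4}; common: ∅.
  x = 7: f ≡ 0 at y ∈ {3}; g ≡ 0 at y ∈ {0, 6}; common: ∅.
  x = 8: f ≡ 0 at y ∈ {6}; g ≡ 0 at y ∈ {8, 10}; common: ∅.
  x = 9: f ≡ 0 at y ∈ {9}; g ≡ 0 at y ∈ {9, 10}; common: {9}.
  x = 10: f ≡ 0 at y ∈ {1}; g ≡ 0 at y ∈ {1, 8}; common: {1}.
Collecting: common zeros = {(9, 9), (10, 1)}, so the count is 2.
Comparison with the Bézout bound: 2 ≤ 2 = deg(f)·deg(g), as expected for curves with no common component (the bound is attained).


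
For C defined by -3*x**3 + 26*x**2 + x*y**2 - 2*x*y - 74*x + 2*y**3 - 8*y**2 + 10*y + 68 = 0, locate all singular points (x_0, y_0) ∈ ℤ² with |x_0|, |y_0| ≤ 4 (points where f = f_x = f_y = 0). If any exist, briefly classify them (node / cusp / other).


Singular points: {(3, 1)}; classification: node.

Compute partial derivatives:
  f_x = -9*x**2 + 52*x + y**2 - 2*y - 74.
  f_y = 2*x*y - 2*x + 6*y**2 - 16*y + 10.
Scan x_0 ∈ {−4, ..., 4}. For each x_0, f_y(x_0, y) is a polynomial in y; find its integer roots y ∈ {−4, ..., 4}, then test f_x and f at those candidates.
  x = -4: f_y(-4, y) = 6*y**2 - 24*y + 18; vanishes at y ∈ {1, 3}. (-4, 1): f_x = -427 ≠ 0; (-4, 3): f_x = -423 ≠ 0.
  x = -3: f_y(-3, y) = 6*y**2 - 22*y + 16; vanishes at y ∈ {1}. (-3, 1): f_x = -312 ≠ 0.
  x = -2: f_y(-2, y) = 6*y**2 - 20*y + 14; vanishes at y ∈ {1}. (-2, 1): f_x = -215 ≠ 0.
  x = -1: f_y(-1, y) = 6*y**2 - 18*y + 12; vanishes at y ∈ {1, 2}. (-1, 1): f_x = -136 ≠ 0; (-1, 2): f_x = -135 ≠ 0.
  x = 0: f_y(0, y) = 6*y**2 - 16*y + 10; vanishes at y ∈ {1}. (0, 1): f_x = -75 ≠ 0.
  x = 1: f_y(1, y) = 6*y**2 - 14*y + 8; vanishes at y ∈ {1}. (1, 1): f_x = -32 ≠ 0.
  x = 2: f_y(2, y) = 6*y**2 - 12*y + 6; vanishes at y ∈ {1}. (2, 1): f_x = -7 ≠ 0.
  x = 3: f_y(3, y) = 6*y**2 - 10*y + 4; vanishes at y ∈ {1}. (3, 1): f_x = 0, f = 0 — SINGULAR.
  x = 4: f_y(4, y) = 6*y**2 - 8*y + 2; vanishes at y ∈ {1}. (4, 1): f_x = -11 ≠ 0.
Only singular point on the grid: (3, 1).
Classify: substitute x = 3 + u, y = 1 + v and expand: f = -3*u**3 - u**2 + u*v**2 + 2*v**3 + v**2.
No constant or linear terms (consistent with a singular point). Quadratic part: -u**2 + v**2. Cubic part: -3*u**3 + u*v**2 + 2*v**3.
The quadratic part v**2 - u**2 = (v − u)(v + u) splits into two distinct linear factors, so there are two distinct tangent lines y − 1 = ±(x − 3) — this is a node (ordinary double point).
Classification: node.
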